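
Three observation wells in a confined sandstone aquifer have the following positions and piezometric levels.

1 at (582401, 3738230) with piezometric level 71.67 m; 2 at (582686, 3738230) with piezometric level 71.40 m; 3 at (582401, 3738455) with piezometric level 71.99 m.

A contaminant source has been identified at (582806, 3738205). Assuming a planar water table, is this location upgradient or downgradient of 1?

downgradient

∂h/∂x = (71.40 − 71.67) / (582686 − 582401) = -0.0009474
∂h/∂y = (71.99 − 71.67) / (3738455 − 3738230) = +0.001422
Head at (582806, 3738205) = 71.67 + (-0.0009474)·(405) + (+0.001422)·(-25) = 71.25 m.
That is lower than the 71.67 m at 1, so the point is downgradient.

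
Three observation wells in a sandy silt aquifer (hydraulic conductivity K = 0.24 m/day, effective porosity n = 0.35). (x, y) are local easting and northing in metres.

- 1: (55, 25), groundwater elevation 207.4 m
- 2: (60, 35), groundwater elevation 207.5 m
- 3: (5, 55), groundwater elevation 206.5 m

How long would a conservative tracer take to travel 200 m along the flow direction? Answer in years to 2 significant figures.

43 years

With h = a·x + b·y + c and 1 as origin, the differences give:
  5·a + 10·b = +0.1
  (-50)·a + 30·b = -0.9
Eliminate b (×30 and ×10, subtract): 650·a = 12.00 → a = ∂h/∂x = +0.01846
Back-substitute: b = ∂h/∂y = +0.0007692.
|∇h| = √(0.01846² + 0.0007692²) = 0.01848
Seepage velocity v = K·i/n = 0.24 × 0.01848 / 0.35 = 0.01267 m/day.
t = 200 / 0.01267 = 1.579e+04 days = 43.2 years.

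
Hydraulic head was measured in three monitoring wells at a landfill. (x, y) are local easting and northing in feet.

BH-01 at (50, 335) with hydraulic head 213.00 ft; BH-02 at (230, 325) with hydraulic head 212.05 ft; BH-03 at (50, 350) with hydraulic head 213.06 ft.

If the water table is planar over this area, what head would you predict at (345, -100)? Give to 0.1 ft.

With h = a·x + b·y + c and BH-01 as origin, the differences give:
  180·a + (-10)·b = -0.95
  0·a + 15·b = +0.06
Eliminate b (×15 and ×(-10), subtract): 2700·a = -13.650 → a = ∂h/∂x = -0.005056
Back-substitute: b = ∂h/∂y = +0.004000.
h(345, -100) = 213.00 + (-0.005056)·(295) + (+0.004000)·(-435) = 213.00 -1.491 -1.740 = 209.769 ft.

209.8 ft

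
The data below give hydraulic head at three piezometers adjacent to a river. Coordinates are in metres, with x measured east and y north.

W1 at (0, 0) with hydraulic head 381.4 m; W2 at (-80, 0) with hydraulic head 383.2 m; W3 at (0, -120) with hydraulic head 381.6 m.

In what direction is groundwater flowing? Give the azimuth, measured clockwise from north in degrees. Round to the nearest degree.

086°

∂h/∂x = (383.2 − 381.4) / (-80 − 0) = -0.02250
∂h/∂y = (381.6 − 381.4) / (-120 − 0) = -0.001667
Flow direction (−∇h) has components (+0.02250 E, +0.001667 N).
Azimuth = atan2(E, N) = atan2(+0.02250, +0.001667) = 85.8° ≈ 086°.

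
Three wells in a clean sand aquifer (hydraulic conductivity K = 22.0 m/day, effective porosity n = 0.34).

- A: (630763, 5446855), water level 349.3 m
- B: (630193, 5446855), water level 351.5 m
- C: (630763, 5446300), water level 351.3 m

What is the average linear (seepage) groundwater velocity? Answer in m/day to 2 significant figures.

∂h/∂x = (351.5 − 349.3) / (630193 − 630763) = -0.003860
∂h/∂y = (351.3 − 349.3) / (5446300 − 5446855) = -0.003604
|∇h| = √(-0.003860² + -0.003604²) = 0.005281
Seepage velocity v = K·i/n = 22.0 × 0.005281 / 0.34 = 0.3417 m/day.

0.34 m/day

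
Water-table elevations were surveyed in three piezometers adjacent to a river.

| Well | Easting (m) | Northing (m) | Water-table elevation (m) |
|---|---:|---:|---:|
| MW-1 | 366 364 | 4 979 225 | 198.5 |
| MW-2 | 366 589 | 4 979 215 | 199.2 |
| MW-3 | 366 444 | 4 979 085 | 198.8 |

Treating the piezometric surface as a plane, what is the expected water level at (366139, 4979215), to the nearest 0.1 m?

197.8 m

With h = a·x + b·y + c and MW-1 as origin, the differences give:
  225·a + (-10)·b = +0.7
  80·a + (-140)·b = +0.3
Eliminate b (×(-140) and ×(-10), subtract): -30700·a = -95.00 → a = ∂h/∂x = +0.003094
Back-substitute: b = ∂h/∂y = -0.0003746.
h(366139, 4979215) = 198.5 + (+0.003094)·(-225) + (-0.0003746)·(-10) = 198.5 -0.696 +0.004 = 197.807 m.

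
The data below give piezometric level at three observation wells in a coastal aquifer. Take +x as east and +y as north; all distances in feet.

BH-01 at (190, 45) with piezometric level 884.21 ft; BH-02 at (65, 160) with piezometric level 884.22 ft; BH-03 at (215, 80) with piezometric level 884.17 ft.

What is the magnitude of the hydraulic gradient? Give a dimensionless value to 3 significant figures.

0.000946

Three-point gradient (reference BH-01): Δ to BH-02 = (-125, 115, +0.01), Δ to BH-03 = (25, 35, -0.04).
∂h/∂x = -0.0006828, ∂h/∂y = -0.0006552 (det = -7250).
|∇h| = √(-0.0006828² + -0.0006552²) = 0.0009463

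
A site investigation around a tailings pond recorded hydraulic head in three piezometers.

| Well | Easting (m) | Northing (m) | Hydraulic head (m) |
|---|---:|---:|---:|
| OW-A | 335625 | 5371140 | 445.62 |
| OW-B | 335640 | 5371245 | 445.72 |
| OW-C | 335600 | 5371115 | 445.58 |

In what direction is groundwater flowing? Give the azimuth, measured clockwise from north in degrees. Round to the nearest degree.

Taking OW-A as reference: OW-B−OW-A = (15, 105, +0.10); OW-C−OW-A = (-25, -25, -0.04).
Determinant of the coordinate differences = 15·(-25) − (-25)·105 = 2250.
∂h/∂x = [(+0.10)·(-25) − (-0.04)·105] / 2250 = +0.0007556
∂h/∂y = [15·(-0.04) − (-25)·(+0.10)] / 2250 = +0.0008444
Flow direction (−∇h) has components (-0.0007556 E, -0.0008444 N).
Azimuth = atan2(E, N) = atan2(-0.0007556, -0.0008444) = 221.8° ≈ 222°.

222°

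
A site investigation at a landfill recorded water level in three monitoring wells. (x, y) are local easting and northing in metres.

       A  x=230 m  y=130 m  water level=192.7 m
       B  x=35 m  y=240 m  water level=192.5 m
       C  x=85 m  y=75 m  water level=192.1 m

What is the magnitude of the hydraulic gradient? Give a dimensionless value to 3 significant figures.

0.00438

With h = a·x + b·y + c and A as origin, the differences give:
  (-195)·a + 110·b = -0.2
  (-145)·a + (-55)·b = -0.6
Eliminate b (×(-55) and ×110, subtract): 26675·a = 77.00 → a = ∂h/∂x = +0.002887
Back-substitute: b = ∂h/∂y = +0.003299.
|∇h| = √(0.002887² + 0.003299²) = 0.004384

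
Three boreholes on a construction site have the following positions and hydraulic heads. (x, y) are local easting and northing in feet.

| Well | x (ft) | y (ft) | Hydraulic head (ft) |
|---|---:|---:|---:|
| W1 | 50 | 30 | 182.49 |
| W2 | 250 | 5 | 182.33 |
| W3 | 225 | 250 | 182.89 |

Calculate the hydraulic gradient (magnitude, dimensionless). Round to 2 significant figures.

Differences from W1: to W2 (Δx, Δy, Δh) = (200, -25, -0.16); to W3 = (175, 220, +0.40).
Solve a·Δx + b·Δy = Δh: det = 200·220 − 175·(-25) = 48375.
∂h/∂x = [(-0.16)·220 − (+0.40)·(-25)] / 48375 = -0.0005209
∂h/∂y = [200·(+0.40) − 175·(-0.16)] / 48375 = +0.002233
|∇h| = √(-0.0005209² + 0.002233²) = 0.002293

0.0023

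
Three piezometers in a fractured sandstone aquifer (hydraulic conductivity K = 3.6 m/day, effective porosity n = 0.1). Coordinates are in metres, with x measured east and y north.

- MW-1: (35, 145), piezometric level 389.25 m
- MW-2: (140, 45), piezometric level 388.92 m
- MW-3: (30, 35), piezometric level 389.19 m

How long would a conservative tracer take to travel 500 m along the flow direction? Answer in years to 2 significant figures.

Three-point gradient (reference MW-1): Δ to MW-2 = (105, -100, -0.33), Δ to MW-3 = (-5, -110, -0.06).
∂h/∂x = -0.002515, ∂h/∂y = +0.0006598 (det = -12050).
|∇h| = √(-0.002515² + 0.0006598²) = 0.0026
Seepage velocity v = K·i/n = 3.6 × 0.0026 / 0.1 = 0.0936 m/day.
t = 500 / 0.0936 = 5342 days = 14.6 years.

15 years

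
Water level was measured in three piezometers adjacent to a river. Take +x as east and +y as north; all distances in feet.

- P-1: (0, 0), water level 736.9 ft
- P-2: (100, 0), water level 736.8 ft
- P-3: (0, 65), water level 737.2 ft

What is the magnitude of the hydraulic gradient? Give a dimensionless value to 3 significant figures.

0.00472

∂h/∂x = (736.8 − 736.9) / (100 − 0) = -0.001000
∂h/∂y = (737.2 − 736.9) / (65 − 0) = +0.004615
|∇h| = √(-0.001000² + 0.004615²) = 0.004722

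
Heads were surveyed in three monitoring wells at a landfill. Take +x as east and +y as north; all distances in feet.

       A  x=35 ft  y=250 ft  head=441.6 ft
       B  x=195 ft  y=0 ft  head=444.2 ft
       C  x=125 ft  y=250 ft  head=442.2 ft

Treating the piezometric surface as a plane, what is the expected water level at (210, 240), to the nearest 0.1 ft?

Taking A as reference: B−A = (160, -250, +2.6); C−A = (90, 0, +0.6).
Solve a·Δx + b·Δy = Δh: det = 160·0 − 90·(-250) = 22500.
∂h/∂x = [(+2.6)·0 − (+0.6)·(-250)] / 22500 = +0.006667
∂h/∂y = [160·(+0.6) − 90·(+2.6)] / 22500 = -0.006133
h(210, 240) = 441.6 + (+0.006667)·(175) + (-0.006133)·(-10) = 441.6 +1.167 +0.061 = 442.828 ft.

442.8 ft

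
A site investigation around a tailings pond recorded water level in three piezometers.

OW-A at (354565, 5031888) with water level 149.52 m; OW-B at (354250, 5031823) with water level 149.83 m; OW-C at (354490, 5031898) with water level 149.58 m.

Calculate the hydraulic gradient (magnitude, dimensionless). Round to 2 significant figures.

0.0010

Taking OW-A as reference: OW-B−OW-A = (-315, -65, +0.31); OW-C−OW-A = (-75, 10, +0.06).
Solve a·Δx + b·Δy = Δh: det = (-315)·10 − (-75)·(-65) = -8025.
∂h/∂x = [(+0.31)·10 − (+0.06)·(-65)] / -8025 = -0.0008723
∂h/∂y = [(-315)·(+0.06) − (-75)·(+0.31)] / -8025 = -0.0005421
|∇h| = √(-0.0008723² + -0.0005421²) = 0.001027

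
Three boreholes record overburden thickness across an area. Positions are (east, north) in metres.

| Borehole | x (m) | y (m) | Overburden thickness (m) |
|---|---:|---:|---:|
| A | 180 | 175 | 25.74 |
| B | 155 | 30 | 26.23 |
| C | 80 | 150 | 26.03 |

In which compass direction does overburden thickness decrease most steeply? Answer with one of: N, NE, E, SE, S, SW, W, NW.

Taking A as reference: B−A = (-25, -145, +0.49); C−A = (-100, -25, +0.29).
Determinant of the coordinate differences = (-25)·(-25) − (-100)·(-145) = -13875.
∂d/∂x = [(+0.49)·(-25) − (+0.29)·(-145)] / -13875 = -0.002148
∂d/∂y = [(-25)·(+0.29) − (-100)·(+0.49)] / -13875 = -0.003009
Steepest decrease is along −∇f = (+0.002148 E, +0.003009 N) → northeast.

NE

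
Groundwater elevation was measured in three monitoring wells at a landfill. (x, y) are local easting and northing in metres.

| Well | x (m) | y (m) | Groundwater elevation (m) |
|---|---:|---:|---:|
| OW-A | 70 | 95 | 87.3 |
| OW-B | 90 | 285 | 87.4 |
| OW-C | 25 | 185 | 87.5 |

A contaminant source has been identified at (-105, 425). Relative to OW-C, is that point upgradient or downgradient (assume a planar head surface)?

upgradient

With h = a·x + b·y + c and OW-A as origin, the differences give:
  20·a + 190·b = +0.1
  (-45)·a + 90·b = +0.2
Eliminate b (×90 and ×190, subtract): 10350·a = -29.00 → a = ∂h/∂x = -0.002802
Back-substitute: b = ∂h/∂y = +0.0008213.
Head at (-105, 425) = 87.3 + (-0.002802)·(-175) + (+0.0008213)·(330) = 88.06 m.
That is higher than the 87.5 m at OW-C, so the point is upgradient.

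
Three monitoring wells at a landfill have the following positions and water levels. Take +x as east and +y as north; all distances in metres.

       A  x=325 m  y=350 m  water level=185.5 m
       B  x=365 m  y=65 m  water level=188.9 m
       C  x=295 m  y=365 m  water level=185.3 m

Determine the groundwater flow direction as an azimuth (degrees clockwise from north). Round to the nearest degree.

356°

Differences from A: to B (Δx, Δy, Δh) = (40, -285, +3.4); to C = (-30, 15, -0.2).
Determinant of the coordinate differences = 40·15 − (-30)·(-285) = -7950.
∂h/∂x = [(+3.4)·15 − (-0.2)·(-285)] / -7950 = +0.0007547
∂h/∂y = [40·(-0.2) − (-30)·(+3.4)] / -7950 = -0.01182
Flow direction (−∇h) has components (-0.0007547 E, +0.01182 N).
Azimuth = atan2(E, N) = atan2(-0.0007547, +0.01182) = 356.3° ≈ 356°.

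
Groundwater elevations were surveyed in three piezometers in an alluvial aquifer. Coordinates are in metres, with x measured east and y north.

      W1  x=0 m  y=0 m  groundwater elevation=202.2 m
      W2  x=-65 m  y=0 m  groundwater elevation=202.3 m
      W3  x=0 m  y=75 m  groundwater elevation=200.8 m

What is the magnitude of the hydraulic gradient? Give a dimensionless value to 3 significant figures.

0.0187

∂h/∂x = (202.3 − 202.2) / (-65 − 0) = -0.001538
∂h/∂y = (200.8 − 202.2) / (75 − 0) = -0.01867
|∇h| = √(-0.001538² + -0.01867²) = 0.01873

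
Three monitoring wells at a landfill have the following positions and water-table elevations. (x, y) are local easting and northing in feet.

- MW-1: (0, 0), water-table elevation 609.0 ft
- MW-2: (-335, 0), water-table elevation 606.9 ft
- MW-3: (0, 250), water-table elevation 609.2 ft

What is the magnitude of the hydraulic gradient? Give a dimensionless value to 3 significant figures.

∂h/∂x = (606.9 − 609.0) / (-335 − 0) = +0.006269
∂h/∂y = (609.2 − 609.0) / (250 − 0) = +0.0008000
|∇h| = √(0.006269² + 0.0008000²) = 0.00632

0.00632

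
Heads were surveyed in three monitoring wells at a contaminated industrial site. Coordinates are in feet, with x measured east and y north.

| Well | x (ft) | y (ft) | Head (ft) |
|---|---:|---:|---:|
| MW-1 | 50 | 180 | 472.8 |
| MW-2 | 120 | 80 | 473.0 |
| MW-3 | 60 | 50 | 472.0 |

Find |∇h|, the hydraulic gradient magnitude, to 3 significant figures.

Taking MW-1 as reference: MW-2−MW-1 = (70, -100, +0.2); MW-3−MW-1 = (10, -130, -0.8).
Determinant of the coordinate differences = 70·(-130) − 10·(-100) = -8100.
∂h/∂x = [(+0.2)·(-130) − (-0.8)·(-100)] / -8100 = +0.01309
∂h/∂y = [70·(-0.8) − 10·(+0.2)] / -8100 = +0.007160
|∇h| = √(0.01309² + 0.007160²) = 0.01492

0.0149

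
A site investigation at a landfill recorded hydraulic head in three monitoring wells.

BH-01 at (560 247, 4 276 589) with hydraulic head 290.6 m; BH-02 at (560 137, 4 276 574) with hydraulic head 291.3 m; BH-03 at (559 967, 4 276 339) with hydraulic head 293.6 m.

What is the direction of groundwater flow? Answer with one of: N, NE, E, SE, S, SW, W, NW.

Differences from BH-01: to BH-02 (Δx, Δy, Δh) = (-110, -15, +0.7); to BH-03 = (-280, -250, +3.0).
Solve a·Δx + b·Δy = Δh: det = (-110)·(-250) − (-280)·(-15) = 23300.
∂h/∂x = [(+0.7)·(-250) − (+3.0)·(-15)] / 23300 = -0.005579
∂h/∂y = [(-110)·(+3.0) − (-280)·(+0.7)] / 23300 = -0.005751
Flow = −∇h = (+0.005579 east, +0.005751 north), which points northeast.

NE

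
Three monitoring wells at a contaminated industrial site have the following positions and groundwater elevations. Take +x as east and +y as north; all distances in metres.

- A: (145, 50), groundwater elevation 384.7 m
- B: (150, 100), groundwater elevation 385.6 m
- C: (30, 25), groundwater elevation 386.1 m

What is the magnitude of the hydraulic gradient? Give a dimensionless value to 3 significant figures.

0.0256

Differences from A: to B (Δx, Δy, Δh) = (5, 50, +0.9); to C = (-115, -25, +1.4).
Determinant of the coordinate differences = 5·(-25) − (-115)·50 = 5625.
∂h/∂x = [(+0.9)·(-25) − (+1.4)·50] / 5625 = -0.01644
∂h/∂y = [5·(+1.4) − (-115)·(+0.9)] / 5625 = +0.01964
|∇h| = √(-0.01644² + 0.01964²) = 0.02561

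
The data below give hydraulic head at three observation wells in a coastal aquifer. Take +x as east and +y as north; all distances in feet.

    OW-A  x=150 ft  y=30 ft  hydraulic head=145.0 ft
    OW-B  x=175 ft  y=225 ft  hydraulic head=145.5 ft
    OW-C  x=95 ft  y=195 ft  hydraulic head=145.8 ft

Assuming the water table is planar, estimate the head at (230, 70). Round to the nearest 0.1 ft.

144.7 ft

Three-point gradient (reference OW-A): Δ to OW-B = (25, 195, +0.5), Δ to OW-C = (-55, 165, +0.8).
∂h/∂x = -0.004949, ∂h/∂y = +0.003199 (det = 14850).
h(230, 70) = 145.0 + (-0.004949)·(80) + (+0.003199)·(40) = 145.0 -0.396 +0.128 = 144.732 ft.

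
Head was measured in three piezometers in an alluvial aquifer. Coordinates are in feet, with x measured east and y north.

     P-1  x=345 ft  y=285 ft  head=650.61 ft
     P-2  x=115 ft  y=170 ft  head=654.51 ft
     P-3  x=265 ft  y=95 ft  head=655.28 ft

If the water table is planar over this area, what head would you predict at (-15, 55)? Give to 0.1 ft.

657.8 ft

Taking P-1 as reference: P-2−P-1 = (-230, -115, +3.90); P-3−P-1 = (-80, -190, +4.67).
Solve a·Δx + b·Δy = Δh: det = (-230)·(-190) − (-80)·(-115) = 34500.
∂h/∂x = [(+3.90)·(-190) − (+4.67)·(-115)] / 34500 = -0.005912
∂h/∂y = [(-230)·(+4.67) − (-80)·(+3.90)] / 34500 = -0.02209
h(-15, 55) = 650.61 + (-0.005912)·(-360) + (-0.02209)·(-230) = 650.61 +2.128 +5.081 = 657.819 ft.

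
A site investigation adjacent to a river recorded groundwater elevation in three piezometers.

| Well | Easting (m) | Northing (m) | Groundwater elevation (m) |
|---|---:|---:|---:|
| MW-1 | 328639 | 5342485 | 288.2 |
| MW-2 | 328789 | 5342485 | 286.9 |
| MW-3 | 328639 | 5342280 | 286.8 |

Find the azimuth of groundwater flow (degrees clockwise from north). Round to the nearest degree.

∂h/∂x = (286.9 − 288.2) / (328789 − 328639) = -0.008667
∂h/∂y = (286.8 − 288.2) / (5342280 − 5342485) = +0.006829
Flow direction (−∇h) has components (+0.008667 E, -0.006829 N).
Azimuth = atan2(E, N) = atan2(+0.008667, -0.006829) = 128.2° ≈ 128°.

128°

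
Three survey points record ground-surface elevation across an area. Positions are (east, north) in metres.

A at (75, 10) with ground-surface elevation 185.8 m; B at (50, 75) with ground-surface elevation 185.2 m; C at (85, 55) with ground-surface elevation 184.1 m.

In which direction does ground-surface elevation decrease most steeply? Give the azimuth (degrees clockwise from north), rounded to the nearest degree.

060°

With z = a·x + b·y + c and A as origin, the differences give:
  (-25)·a + 65·b = -0.6
  10·a + 45·b = -1.7
Eliminate b (×45 and ×65, subtract): -1775·a = 83.50 → a = ∂z/∂x = -0.04704
Back-substitute: b = ∂z/∂y = -0.02732.
Steepest decrease is along −∇f: components (+0.04704 E, +0.02732 N).
Azimuth = atan2(+0.04704, +0.02732) = 59.9° ≈ 060°.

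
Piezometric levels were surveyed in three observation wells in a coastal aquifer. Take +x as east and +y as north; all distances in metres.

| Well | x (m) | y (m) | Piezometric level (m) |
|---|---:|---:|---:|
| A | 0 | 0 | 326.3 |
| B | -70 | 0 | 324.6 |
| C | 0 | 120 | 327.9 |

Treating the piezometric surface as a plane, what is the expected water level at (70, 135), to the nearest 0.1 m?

∂h/∂x = (324.6 − 326.3) / (-70 − 0) = +0.02429
∂h/∂y = (327.9 − 326.3) / (120 − 0) = +0.01333
h(70, 135) = 326.3 + (+0.02429)·(70) + (+0.01333)·(135) = 326.3 +1.700 +1.800 = 329.800 m.

329.8 m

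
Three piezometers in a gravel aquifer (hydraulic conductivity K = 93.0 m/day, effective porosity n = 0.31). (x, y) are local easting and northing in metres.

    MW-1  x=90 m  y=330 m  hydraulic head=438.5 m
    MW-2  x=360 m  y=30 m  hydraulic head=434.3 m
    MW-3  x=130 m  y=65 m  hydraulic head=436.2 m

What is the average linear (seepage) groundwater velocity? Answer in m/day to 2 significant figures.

Taking MW-1 as reference: MW-2−MW-1 = (270, -300, -4.2); MW-3−MW-1 = (40, -265, -2.3).
Solve a·Δx + b·Δy = Δh: det = 270·(-265) − 40·(-300) = -59550.
∂h/∂x = [(-4.2)·(-265) − (-2.3)·(-300)] / -59550 = -0.007103
∂h/∂y = [270·(-2.3) − 40·(-4.2)] / -59550 = +0.007607
|∇h| = √(-0.007103² + 0.007607²) = 0.01041
Seepage velocity v = K·i/n = 93.0 × 0.01041 / 0.31 = 3.123 m/day.

3.1 m/day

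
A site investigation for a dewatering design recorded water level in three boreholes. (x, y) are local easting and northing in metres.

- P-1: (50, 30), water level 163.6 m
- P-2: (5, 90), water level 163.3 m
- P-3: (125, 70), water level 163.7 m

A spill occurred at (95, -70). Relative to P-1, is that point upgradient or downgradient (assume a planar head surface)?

With h = a·x + b·y + c and P-1 as origin, the differences give:
  (-45)·a + 60·b = -0.3
  75·a + 40·b = +0.1
Eliminate b (×40 and ×60, subtract): -6300·a = -18.00 → a = ∂h/∂x = +0.002857
Back-substitute: b = ∂h/∂y = -0.002857.
Head at (95, -70) = 163.6 + (+0.002857)·(45) + (-0.002857)·(-100) = 164.01 m.
That is higher than the 163.6 m at P-1, so the point is upgradient.

upgradient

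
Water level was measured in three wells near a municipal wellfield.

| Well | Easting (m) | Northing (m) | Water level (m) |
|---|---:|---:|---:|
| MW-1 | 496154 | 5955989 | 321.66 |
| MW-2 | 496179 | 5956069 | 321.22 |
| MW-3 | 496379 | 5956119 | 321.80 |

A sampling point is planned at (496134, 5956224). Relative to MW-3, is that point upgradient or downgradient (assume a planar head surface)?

Differences from MW-1: to MW-2 (Δx, Δy, Δh) = (25, 80, -0.44); to MW-3 = (225, 130, +0.14).
Determinant of the coordinate differences = 25·130 − 225·80 = -14750.
∂h/∂x = [(-0.44)·130 − (+0.14)·80] / -14750 = +0.004637
∂h/∂y = [25·(+0.14) − 225·(-0.44)] / -14750 = -0.006949
Head at (496134, 5956224) = 321.66 + (+0.004637)·(-20) + (-0.006949)·(235) = 319.93 m.
That is lower than the 321.80 m at MW-3, so the point is downgradient.

downgradient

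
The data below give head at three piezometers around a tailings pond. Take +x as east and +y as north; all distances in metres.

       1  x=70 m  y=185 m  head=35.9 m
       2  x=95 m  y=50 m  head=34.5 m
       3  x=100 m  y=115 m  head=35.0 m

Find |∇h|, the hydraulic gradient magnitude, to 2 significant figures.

0.013

Three-point gradient (reference 1): Δ to 2 = (25, -135, -1.4), Δ to 3 = (30, -70, -0.9).
∂h/∂x = -0.01022, ∂h/∂y = +0.008478 (det = 2300).
|∇h| = √(-0.01022² + 0.008478²) = 0.01328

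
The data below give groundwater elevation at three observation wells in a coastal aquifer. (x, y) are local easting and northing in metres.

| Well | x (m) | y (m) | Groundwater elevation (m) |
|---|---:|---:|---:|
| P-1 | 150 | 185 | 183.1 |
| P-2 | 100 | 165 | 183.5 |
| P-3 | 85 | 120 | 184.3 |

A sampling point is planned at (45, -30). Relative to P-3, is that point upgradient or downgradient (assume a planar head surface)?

upgradient

With h = a·x + b·y + c and P-1 as origin, the differences give:
  (-50)·a + (-20)·b = +0.4
  (-65)·a + (-65)·b = +1.2
Eliminate b (×(-65) and ×(-20), subtract): 1950·a = -2.00 → a = ∂h/∂x = -0.001026
Back-substitute: b = ∂h/∂y = -0.01744.
Head at (45, -30) = 183.1 + (-0.001026)·(-105) + (-0.01744)·(-215) = 186.96 m.
That is higher than the 184.3 m at P-3, so the point is upgradient.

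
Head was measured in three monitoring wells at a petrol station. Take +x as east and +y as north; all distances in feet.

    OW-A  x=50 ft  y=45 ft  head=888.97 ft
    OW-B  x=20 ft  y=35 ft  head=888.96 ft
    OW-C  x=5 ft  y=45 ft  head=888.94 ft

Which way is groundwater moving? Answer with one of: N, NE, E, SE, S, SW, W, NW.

Three-point gradient (reference OW-A): Δ to OW-B = (-30, -10, -0.01), Δ to OW-C = (-45, 0, -0.03).
∂h/∂x = +0.0006667, ∂h/∂y = -0.0010000 (det = -450).
Flow = −∇h = (-0.0006667 east, +0.0010000 north), which points northwest.

NW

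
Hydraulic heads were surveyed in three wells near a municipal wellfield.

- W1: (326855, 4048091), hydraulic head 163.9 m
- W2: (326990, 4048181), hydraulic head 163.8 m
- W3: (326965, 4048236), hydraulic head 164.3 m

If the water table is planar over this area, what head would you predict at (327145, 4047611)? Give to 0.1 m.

159.2 m

Differences from W1: to W2 (Δx, Δy, Δh) = (135, 90, -0.1); to W3 = (110, 145, +0.4).
Solve a·Δx + b·Δy = Δh: det = 135·145 − 110·90 = 9675.
∂h/∂x = [(-0.1)·145 − (+0.4)·90] / 9675 = -0.005220
∂h/∂y = [135·(+0.4) − 110·(-0.1)] / 9675 = +0.006718
h(327145, 4047611) = 163.9 + (-0.005220)·(290) + (+0.006718)·(-480) = 163.9 -1.514 -3.225 = 159.161 m.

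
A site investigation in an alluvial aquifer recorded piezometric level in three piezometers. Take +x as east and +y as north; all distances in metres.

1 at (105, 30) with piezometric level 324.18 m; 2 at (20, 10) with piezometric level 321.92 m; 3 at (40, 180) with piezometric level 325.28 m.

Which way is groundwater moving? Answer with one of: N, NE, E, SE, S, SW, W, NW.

SW

Taking 1 as reference: 2−1 = (-85, -20, -2.26); 3−1 = (-65, 150, +1.10).
Solve a·Δx + b·Δy = Δh: det = (-85)·150 − (-65)·(-20) = -14050.
∂h/∂x = [(-2.26)·150 − (+1.10)·(-20)] / -14050 = +0.02256
∂h/∂y = [(-85)·(+1.10) − (-65)·(-2.26)] / -14050 = +0.01711
Flow = −∇h = (-0.02256 east, -0.01711 north), which points southwest.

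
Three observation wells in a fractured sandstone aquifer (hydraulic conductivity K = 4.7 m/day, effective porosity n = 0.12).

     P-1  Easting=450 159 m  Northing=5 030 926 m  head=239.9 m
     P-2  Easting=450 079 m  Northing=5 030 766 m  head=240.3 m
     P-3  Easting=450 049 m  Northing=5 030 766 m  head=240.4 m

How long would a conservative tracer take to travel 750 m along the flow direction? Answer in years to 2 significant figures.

Differences from P-1: to P-2 (Δx, Δy, Δh) = (-80, -160, +0.4); to P-3 = (-110, -160, +0.5).
Solve a·Δx + b·Δy = Δh: det = (-80)·(-160) − (-110)·(-160) = -4800.
∂h/∂x = [(+0.4)·(-160) − (+0.5)·(-160)] / -4800 = -0.003333
∂h/∂y = [(-80)·(+0.5) − (-110)·(+0.4)] / -4800 = -0.0008333
|∇h| = √(-0.003333² + -0.0008333²) = 0.003436
Seepage velocity v = K·i/n = 4.7 × 0.003436 / 0.12 = 0.1346 m/day.
t = 750 / 0.1346 = 5572 days = 15.3 years.

15 years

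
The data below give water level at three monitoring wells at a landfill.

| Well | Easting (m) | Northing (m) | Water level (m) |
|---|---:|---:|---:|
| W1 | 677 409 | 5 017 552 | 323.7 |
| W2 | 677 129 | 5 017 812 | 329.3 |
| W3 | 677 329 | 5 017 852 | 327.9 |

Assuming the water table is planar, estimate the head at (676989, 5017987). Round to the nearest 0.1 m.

332.6 m

Three-point gradient (reference W1): Δ to W2 = (-280, 260, +5.6), Δ to W3 = (-80, 300, +4.2).
∂h/∂x = -0.009304, ∂h/∂y = +0.01152 (det = -63200).
h(676989, 5017987) = 323.7 + (-0.009304)·(-420) + (+0.01152)·(435) = 323.7 +3.908 +5.011 = 332.618 m.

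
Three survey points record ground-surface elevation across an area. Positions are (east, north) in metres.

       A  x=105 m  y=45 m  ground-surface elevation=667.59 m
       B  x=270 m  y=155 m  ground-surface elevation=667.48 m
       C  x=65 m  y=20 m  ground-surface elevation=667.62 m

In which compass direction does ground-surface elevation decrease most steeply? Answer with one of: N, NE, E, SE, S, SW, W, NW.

SE

With z = a·x + b·y + c and A as origin, the differences give:
  165·a + 110·b = -0.11
  (-40)·a + (-25)·b = +0.03
Eliminate b (×(-25) and ×110, subtract): 275·a = -0.550 → a = ∂z/∂x = -0.002000
Back-substitute: b = ∂z/∂y = +0.002000.
Steepest decrease is along −∇f = (+0.002000 E, -0.002000 N) → southeast.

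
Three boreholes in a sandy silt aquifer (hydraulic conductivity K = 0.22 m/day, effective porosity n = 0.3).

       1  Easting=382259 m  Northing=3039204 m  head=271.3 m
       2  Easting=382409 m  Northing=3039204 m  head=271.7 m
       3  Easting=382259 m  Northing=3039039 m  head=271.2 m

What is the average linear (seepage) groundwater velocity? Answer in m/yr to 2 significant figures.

0.73 m/yr

∂h/∂x = (271.7 − 271.3) / (382409 − 382259) = +0.002667
∂h/∂y = (271.2 − 271.3) / (3039039 − 3039204) = +0.0006061
|∇h| = √(0.002667² + 0.0006061²) = 0.002735
Seepage velocity v = K·i/n = 0.22 × 0.002735 / 0.3 = 0.002006 m/day = 0.7327 m/yr.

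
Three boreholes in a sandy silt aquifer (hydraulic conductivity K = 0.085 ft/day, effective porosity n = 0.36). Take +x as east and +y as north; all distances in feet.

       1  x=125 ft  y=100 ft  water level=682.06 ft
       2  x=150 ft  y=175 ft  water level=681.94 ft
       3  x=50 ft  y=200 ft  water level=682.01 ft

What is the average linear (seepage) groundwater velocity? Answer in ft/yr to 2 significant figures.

0.14 ft/yr

Differences from 1: to 2 (Δx, Δy, Δh) = (25, 75, -0.12); to 3 = (-75, 100, -0.05).
Solve a·Δx + b·Δy = Δh: det = 25·100 − (-75)·75 = 8125.
∂h/∂x = [(-0.12)·100 − (-0.05)·75] / 8125 = -0.001015
∂h/∂y = [25·(-0.05) − (-75)·(-0.12)] / 8125 = -0.001262
|∇h| = √(-0.001015² + -0.001262²) = 0.00162
Seepage velocity v = K·i/n = 0.085 × 0.00162 / 0.36 = 0.0003825 ft/day = 0.1397 ft/yr.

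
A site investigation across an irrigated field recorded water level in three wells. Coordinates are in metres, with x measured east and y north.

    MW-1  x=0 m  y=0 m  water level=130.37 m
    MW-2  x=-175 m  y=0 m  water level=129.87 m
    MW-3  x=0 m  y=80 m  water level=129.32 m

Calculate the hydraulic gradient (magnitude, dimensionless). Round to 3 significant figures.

0.0134

∂h/∂x = (129.87 − 130.37) / (-175 − 0) = +0.002857
∂h/∂y = (129.32 − 130.37) / (80 − 0) = -0.01313
|∇h| = √(0.002857² + -0.01313²) = 0.01344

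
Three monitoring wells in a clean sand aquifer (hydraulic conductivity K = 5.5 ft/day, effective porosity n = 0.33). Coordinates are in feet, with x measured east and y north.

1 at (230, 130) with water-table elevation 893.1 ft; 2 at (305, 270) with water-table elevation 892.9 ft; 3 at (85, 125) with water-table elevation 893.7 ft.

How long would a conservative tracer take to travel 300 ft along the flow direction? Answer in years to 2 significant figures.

12 years

With h = a·x + b·y + c and 1 as origin, the differences give:
  75·a + 140·b = -0.2
  (-145)·a + (-5)·b = +0.6
Eliminate b (×(-5) and ×140, subtract): 19925·a = -83.00 → a = ∂h/∂x = -0.004166
Back-substitute: b = ∂h/∂y = +0.0008030.
|∇h| = √(-0.004166² + 0.0008030²) = 0.004243
Seepage velocity v = K·i/n = 5.5 × 0.004243 / 0.33 = 0.07072 ft/day.
t = 300 / 0.07072 = 4242 days = 11.6 years.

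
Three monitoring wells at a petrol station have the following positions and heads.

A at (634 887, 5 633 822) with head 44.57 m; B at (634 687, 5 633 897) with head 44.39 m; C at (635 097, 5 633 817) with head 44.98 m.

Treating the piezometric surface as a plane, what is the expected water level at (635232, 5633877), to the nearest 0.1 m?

Three-point gradient (reference A): Δ to B = (-200, 75, -0.18), Δ to C = (210, -5, +0.41).
∂h/∂x = +0.002024, ∂h/∂y = +0.002997 (det = -14750).
h(635232, 5633877) = 44.57 + (+0.002024)·(345) + (+0.002997)·(55) = 44.57 +0.698 +0.165 = 45.433 m.

45.4 m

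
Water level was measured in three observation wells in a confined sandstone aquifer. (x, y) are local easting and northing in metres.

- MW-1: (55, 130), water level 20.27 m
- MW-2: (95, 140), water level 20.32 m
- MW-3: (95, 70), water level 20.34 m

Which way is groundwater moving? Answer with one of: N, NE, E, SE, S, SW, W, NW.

W

Taking MW-1 as reference: MW-2−MW-1 = (40, 10, +0.05); MW-3−MW-1 = (40, -60, +0.07).
Solve a·Δx + b·Δy = Δh: det = 40·(-60) − 40·10 = -2800.
∂h/∂x = [(+0.05)·(-60) − (+0.07)·10] / -2800 = +0.001321
∂h/∂y = [40·(+0.07) − 40·(+0.05)] / -2800 = -0.0002857
Flow = −∇h = (-0.001321 east, +0.0002857 north), which points west.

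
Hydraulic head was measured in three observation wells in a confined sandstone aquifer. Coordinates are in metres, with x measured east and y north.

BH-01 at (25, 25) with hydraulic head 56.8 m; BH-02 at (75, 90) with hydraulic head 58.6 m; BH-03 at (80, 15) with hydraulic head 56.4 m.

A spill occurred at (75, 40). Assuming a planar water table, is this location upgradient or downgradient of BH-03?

With h = a·x + b·y + c and BH-01 as origin, the differences give:
  50·a + 65·b = +1.8
  55·a + (-10)·b = -0.4
Eliminate b (×(-10) and ×65, subtract): -4075·a = 8.00 → a = ∂h/∂x = -0.001963
Back-substitute: b = ∂h/∂y = +0.02920.
Head at (75, 40) = 56.8 + (-0.001963)·(50) + (+0.02920)·(15) = 57.14 m.
That is higher than the 56.4 m at BH-03, so the point is upgradient.

upgradient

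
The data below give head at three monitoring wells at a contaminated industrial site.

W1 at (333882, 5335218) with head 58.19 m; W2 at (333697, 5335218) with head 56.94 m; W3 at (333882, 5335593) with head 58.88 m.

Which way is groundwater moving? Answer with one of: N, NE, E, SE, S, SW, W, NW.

W

∂h/∂x = (56.94 − 58.19) / (333697 − 333882) = +0.006757
∂h/∂y = (58.88 − 58.19) / (5335593 − 5335218) = +0.001840
Flow = −∇h = (-0.006757 east, -0.001840 north), which points west.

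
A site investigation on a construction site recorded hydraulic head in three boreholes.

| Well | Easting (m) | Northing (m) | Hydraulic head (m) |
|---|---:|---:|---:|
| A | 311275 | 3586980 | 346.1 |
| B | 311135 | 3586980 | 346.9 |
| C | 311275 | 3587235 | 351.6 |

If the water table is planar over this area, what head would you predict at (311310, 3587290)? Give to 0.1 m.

352.6 m

∂h/∂x = (346.9 − 346.1) / (311135 − 311275) = -0.005714
∂h/∂y = (351.6 − 346.1) / (3587235 − 3586980) = +0.02157
h(311310, 3587290) = 346.1 + (-0.005714)·(35) + (+0.02157)·(310) = 346.1 -0.200 +6.686 = 352.586 m.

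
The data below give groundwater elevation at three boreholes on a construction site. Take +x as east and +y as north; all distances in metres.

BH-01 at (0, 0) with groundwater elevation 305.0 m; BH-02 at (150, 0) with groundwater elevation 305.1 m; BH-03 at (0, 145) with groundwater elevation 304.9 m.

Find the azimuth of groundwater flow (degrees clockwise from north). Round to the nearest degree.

316°

∂h/∂x = (305.1 − 305.0) / (150 − 0) = +0.0006667
∂h/∂y = (304.9 − 305.0) / (145 − 0) = -0.0006897
Flow direction (−∇h) has components (-0.0006667 E, +0.0006897 N).
Azimuth = atan2(E, N) = atan2(-0.0006667, +0.0006897) = 316.0° ≈ 316°.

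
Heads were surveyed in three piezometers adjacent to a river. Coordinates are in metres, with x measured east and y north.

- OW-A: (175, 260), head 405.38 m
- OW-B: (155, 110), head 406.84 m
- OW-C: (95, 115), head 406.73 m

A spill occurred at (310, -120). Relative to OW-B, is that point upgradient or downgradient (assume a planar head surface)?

With h = a·x + b·y + c and OW-A as origin, the differences give:
  (-20)·a + (-150)·b = +1.46
  (-80)·a + (-145)·b = +1.35
Eliminate b (×(-145) and ×(-150), subtract): -9100·a = -9.200 → a = ∂h/∂x = +0.001011
Back-substitute: b = ∂h/∂y = -0.009868.
Head at (310, -120) = 405.38 + (+0.001011)·(135) + (-0.009868)·(-380) = 409.27 m.
That is higher than the 406.84 m at OW-B, so the point is upgradient.

upgradient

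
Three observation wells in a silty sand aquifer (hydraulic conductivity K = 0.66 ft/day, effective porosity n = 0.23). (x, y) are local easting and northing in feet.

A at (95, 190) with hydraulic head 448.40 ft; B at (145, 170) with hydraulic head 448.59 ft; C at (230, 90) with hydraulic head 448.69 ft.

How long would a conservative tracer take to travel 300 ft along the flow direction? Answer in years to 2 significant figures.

38 years

Taking A as reference: B−A = (50, -20, +0.19); C−A = (135, -100, +0.29).
Determinant of the coordinate differences = 50·(-100) − 135·(-20) = -2300.
∂h/∂x = [(+0.19)·(-100) − (+0.29)·(-20)] / -2300 = +0.005739
∂h/∂y = [50·(+0.29) − 135·(+0.19)] / -2300 = +0.004848
|∇h| = √(0.005739² + 0.004848²) = 0.007513
Seepage velocity v = K·i/n = 0.66 × 0.007513 / 0.23 = 0.02156 ft/day.
t = 300 / 0.02156 = 1.391e+04 days = 38.1 years.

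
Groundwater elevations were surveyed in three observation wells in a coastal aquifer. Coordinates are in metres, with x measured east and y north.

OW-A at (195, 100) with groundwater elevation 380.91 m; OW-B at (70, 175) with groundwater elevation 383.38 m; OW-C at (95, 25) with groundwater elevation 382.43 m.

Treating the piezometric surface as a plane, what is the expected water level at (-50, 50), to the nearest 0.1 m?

385.1 m

Differences from OW-A: to OW-B (Δx, Δy, Δh) = (-125, 75, +2.47); to OW-C = (-100, -75, +1.52).
Determinant of the coordinate differences = (-125)·(-75) − (-100)·75 = 16875.
∂h/∂x = [(+2.47)·(-75) − (+1.52)·75] / 16875 = -0.01773
∂h/∂y = [(-125)·(+1.52) − (-100)·(+2.47)] / 16875 = +0.003378
h(-50, 50) = 380.91 + (-0.01773)·(-245) + (+0.003378)·(-50) = 380.91 +4.345 -0.169 = 385.086 m.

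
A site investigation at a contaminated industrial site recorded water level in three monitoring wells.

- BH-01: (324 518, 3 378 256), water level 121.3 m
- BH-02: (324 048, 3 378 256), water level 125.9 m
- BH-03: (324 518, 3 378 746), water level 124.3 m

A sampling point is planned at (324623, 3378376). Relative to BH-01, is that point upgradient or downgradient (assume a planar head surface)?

downgradient

∂h/∂x = (125.9 − 121.3) / (324048 − 324518) = -0.009787
∂h/∂y = (124.3 − 121.3) / (3378746 − 3378256) = +0.006122
Head at (324623, 3378376) = 121.3 + (-0.009787)·(105) + (+0.006122)·(120) = 121.01 m.
That is lower than the 121.3 m at BH-01, so the point is downgradient.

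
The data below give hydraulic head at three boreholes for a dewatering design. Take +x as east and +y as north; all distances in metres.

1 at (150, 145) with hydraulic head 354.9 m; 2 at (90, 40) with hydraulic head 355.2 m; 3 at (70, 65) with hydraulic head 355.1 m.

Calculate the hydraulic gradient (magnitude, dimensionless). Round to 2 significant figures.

0.0034

Differences from 1: to 2 (Δx, Δy, Δh) = (-60, -105, +0.3); to 3 = (-80, -80, +0.2).
Solve a·Δx + b·Δy = Δh: det = (-60)·(-80) − (-80)·(-105) = -3600.
∂h/∂x = [(+0.3)·(-80) − (+0.2)·(-105)] / -3600 = +0.0008333
∂h/∂y = [(-60)·(+0.2) − (-80)·(+0.3)] / -3600 = -0.003333
|∇h| = √(0.0008333² + -0.003333²) = 0.003436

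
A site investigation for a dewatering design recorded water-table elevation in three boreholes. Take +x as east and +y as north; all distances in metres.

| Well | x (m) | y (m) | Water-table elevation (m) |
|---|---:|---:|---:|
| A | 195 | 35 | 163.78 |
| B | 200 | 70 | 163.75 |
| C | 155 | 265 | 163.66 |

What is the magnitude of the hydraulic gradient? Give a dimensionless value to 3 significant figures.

Taking A as reference: B−A = (5, 35, -0.03); C−A = (-40, 230, -0.12).
Determinant of the coordinate differences = 5·230 − (-40)·35 = 2550.
∂h/∂x = [(-0.03)·230 − (-0.12)·35] / 2550 = -0.001059
∂h/∂y = [5·(-0.12) − (-40)·(-0.03)] / 2550 = -0.0007059
|∇h| = √(-0.001059² + -0.0007059²) = 0.001273

0.00127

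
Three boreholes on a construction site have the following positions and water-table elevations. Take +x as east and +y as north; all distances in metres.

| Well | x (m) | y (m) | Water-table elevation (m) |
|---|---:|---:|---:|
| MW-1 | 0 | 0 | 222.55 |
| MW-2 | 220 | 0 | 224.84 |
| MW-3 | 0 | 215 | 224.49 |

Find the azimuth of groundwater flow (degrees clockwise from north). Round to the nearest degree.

229°

∂h/∂x = (224.84 − 222.55) / (220 − 0) = +0.01041
∂h/∂y = (224.49 − 222.55) / (215 − 0) = +0.009023
Flow direction (−∇h) has components (-0.01041 E, -0.009023 N).
Azimuth = atan2(E, N) = atan2(-0.01041, -0.009023) = 229.1° ≈ 229°.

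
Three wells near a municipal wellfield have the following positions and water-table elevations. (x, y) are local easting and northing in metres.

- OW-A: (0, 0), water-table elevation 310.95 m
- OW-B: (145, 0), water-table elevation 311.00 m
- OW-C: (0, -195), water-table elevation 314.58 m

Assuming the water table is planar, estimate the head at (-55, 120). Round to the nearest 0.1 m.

∂h/∂x = (311.00 − 310.95) / (145 − 0) = +0.0003448
∂h/∂y = (314.58 − 310.95) / (-195 − 0) = -0.01862
h(-55, 120) = 310.95 + (+0.0003448)·(-55) + (-0.01862)·(120) = 310.95 -0.019 -2.234 = 308.697 m.

308.7 m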